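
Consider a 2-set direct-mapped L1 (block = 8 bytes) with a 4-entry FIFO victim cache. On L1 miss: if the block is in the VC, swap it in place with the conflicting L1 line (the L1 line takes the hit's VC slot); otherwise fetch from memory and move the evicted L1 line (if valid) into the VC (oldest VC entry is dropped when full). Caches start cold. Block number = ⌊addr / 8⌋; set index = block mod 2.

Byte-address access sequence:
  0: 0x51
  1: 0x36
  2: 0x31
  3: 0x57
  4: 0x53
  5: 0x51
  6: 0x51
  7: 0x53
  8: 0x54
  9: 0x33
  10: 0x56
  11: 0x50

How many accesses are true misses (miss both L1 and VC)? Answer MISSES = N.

0: 0x51 (blk 10, set 0) → MISS  vc=[]
1: 0x36 (blk 6, set 0) → MISS  vc=[10]
2: 0x31 (blk 6, set 0) → L1-HIT  vc=[10]
3: 0x57 (blk 10, set 0) → VC-HIT  vc=[6]
4: 0x53 (blk 10, set 0) → L1-HIT  vc=[6]
5: 0x51 (blk 10, set 0) → L1-HIT  vc=[6]
6: 0x51 (blk 10, set 0) → L1-HIT  vc=[6]
7: 0x53 (blk 10, set 0) → L1-HIT  vc=[6]
8: 0x54 (blk 10, set 0) → L1-HIT  vc=[6]
9: 0x33 (blk 6, set 0) → VC-HIT  vc=[10]
10: 0x56 (blk 10, set 0) → VC-HIT  vc=[6]
11: 0x50 (blk 10, set 0) → L1-HIT  vc=[6]

MISSES = 2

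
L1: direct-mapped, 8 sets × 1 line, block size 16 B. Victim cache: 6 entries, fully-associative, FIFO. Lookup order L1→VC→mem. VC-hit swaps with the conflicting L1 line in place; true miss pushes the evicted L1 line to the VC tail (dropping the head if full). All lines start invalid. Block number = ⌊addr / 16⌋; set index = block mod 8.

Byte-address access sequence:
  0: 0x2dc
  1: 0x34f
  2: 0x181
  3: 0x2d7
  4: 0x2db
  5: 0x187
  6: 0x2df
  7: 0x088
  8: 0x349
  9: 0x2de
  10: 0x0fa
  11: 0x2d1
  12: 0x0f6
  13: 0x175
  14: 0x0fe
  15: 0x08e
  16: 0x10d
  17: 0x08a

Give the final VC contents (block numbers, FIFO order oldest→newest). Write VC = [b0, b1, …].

VC = [24, 23, 16]

0: 0x2dc (blk 45, set 5) → MISS  vc=[]
1: 0x34f (blk 52, set 4) → MISS  vc=[]
2: 0x181 (blk 24, set 0) → MISS  vc=[]
3: 0x2d7 (blk 45, set 5) → L1-HIT  vc=[]
4: 0x2db (blk 45, set 5) → L1-HIT  vc=[]
5: 0x187 (blk 24, set 0) → L1-HIT  vc=[]
6: 0x2df (blk 45, set 5) → L1-HIT  vc=[]
7: 0x88 (blk 8, set 0) → MISS  vc=[24]
8: 0x349 (blk 52, set 4) → L1-HIT  vc=[24]
9: 0x2de (blk 45, set 5) → L1-HIT  vc=[24]
10: 0xfa (blk 15, set 7) → MISS  vc=[24]
11: 0x2d1 (blk 45, set 5) → L1-HIT  vc=[24]
12: 0xf6 (blk 15, set 7) → L1-HIT  vc=[24]
13: 0x175 (blk 23, set 7) → MISS  vc=[24, 15]
14: 0xfe (blk 15, set 7) → VC-HIT  vc=[24, 23]
15: 0x8e (blk 8, set 0) → L1-HIT  vc=[24, 23]
16: 0x10d (blk 16, set 0) → MISS  vc=[24, 23, 8]
17: 0x8a (blk 8, set 0) → VC-HIT  vc=[24, 23, 16]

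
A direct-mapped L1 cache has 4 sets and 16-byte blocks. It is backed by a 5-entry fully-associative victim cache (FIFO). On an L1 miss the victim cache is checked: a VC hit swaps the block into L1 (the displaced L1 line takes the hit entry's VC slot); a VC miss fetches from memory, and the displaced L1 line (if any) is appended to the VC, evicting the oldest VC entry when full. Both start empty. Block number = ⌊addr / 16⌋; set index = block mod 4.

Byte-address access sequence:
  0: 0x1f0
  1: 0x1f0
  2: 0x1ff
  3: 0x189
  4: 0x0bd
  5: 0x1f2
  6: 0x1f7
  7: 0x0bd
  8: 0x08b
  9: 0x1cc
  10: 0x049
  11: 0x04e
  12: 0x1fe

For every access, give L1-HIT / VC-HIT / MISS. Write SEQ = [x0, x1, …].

SEQ = [MISS, L1-HIT, L1-HIT, MISS, MISS, VC-HIT, L1-HIT, VC-HIT, MISS, MISS, MISS, L1-HIT, VC-HIT]

  [0] addr=0x1f0 blk=31 s=3: MISS | VC []
  [1] addr=0x1f0 blk=31 s=3: L1-HIT | VC []
  [2] addr=0x1ff blk=31 s=3: L1-HIT | VC []
  [3] addr=0x189 blk=24 s=0: MISS | VC []
  [4] addr=0xbd blk=11 s=3: MISS | VC [31]
  [5] addr=0x1f2 blk=31 s=3: VC-HIT | VC [11]
  [6] addr=0x1f7 blk=31 s=3: L1-HIT | VC [11]
  [7] addr=0xbd blk=11 s=3: VC-HIT | VC [31]
  [8] addr=0x8b blk=8 s=0: MISS | VC [31, 24]
  [9] addr=0x1cc blk=28 s=0: MISS | VC [31, 24, 8]
  [10] addr=0x49 blk=4 s=0: MISS | VC [31, 24, 8, 28]
  [11] addr=0x4e blk=4 s=0: L1-HIT | VC [31, 24, 8, 28]
  [12] addr=0x1fe blk=31 s=3: VC-HIT | VC [11, 24, 8, 28]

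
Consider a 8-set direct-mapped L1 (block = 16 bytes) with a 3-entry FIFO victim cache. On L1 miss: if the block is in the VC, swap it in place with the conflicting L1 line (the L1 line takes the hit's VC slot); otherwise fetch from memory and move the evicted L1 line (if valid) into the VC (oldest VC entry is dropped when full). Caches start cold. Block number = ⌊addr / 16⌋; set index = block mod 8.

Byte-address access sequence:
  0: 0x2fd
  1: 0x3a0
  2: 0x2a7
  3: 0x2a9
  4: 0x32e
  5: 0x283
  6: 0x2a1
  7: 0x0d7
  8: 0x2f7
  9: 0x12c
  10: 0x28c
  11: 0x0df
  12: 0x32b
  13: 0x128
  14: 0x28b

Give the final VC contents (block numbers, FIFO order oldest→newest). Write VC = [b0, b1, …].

  [0] addr=0x2fd blk=47 s=7: MISS | VC []
  [1] addr=0x3a0 blk=58 s=2: MISS | VC []
  [2] addr=0x2a7 blk=42 s=2: MISS | VC [58]
  [3] addr=0x2a9 blk=42 s=2: L1-HIT | VC [58]
  [4] addr=0x32e blk=50 s=2: MISS | VC [58, 42]
  [5] addr=0x283 blk=40 s=0: MISS | VC [58, 42]
  [6] addr=0x2a1 blk=42 s=2: VC-HIT | VC [58, 50]
  [7] addr=0xd7 blk=13 s=5: MISS | VC [58, 50]
  [8] addr=0x2f7 blk=47 s=7: L1-HIT | VC [58, 50]
  [9] addr=0x12c blk=18 s=2: MISS | VC [58, 50, 42]
  [10] addr=0x28c blk=40 s=0: L1-HIT | VC [58, 50, 42]
  [11] addr=0xdf blk=13 s=5: L1-HIT | VC [58, 50, 42]
  [12] addr=0x32b blk=50 s=2: VC-HIT | VC [58, 18, 42]
  [13] addr=0x128 blk=18 s=2: VC-HIT | VC [58, 50, 42]
  [14] addr=0x28b blk=40 s=0: L1-HIT | VC [58, 50, 42]

VC = [58, 50, 42]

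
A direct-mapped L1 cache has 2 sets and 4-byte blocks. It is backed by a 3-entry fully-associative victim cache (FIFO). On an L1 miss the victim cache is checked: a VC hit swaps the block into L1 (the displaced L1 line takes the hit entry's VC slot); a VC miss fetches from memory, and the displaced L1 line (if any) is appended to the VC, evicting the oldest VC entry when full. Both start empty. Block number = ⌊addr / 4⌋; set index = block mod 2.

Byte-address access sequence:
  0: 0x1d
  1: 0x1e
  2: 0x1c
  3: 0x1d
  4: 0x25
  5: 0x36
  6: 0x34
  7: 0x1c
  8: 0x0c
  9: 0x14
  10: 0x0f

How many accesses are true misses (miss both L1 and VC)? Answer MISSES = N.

MISSES = 5

  [0] addr=0x1d blk=7 s=1: MISS | VC []
  [1] addr=0x1e blk=7 s=1: L1-HIT | VC []
  [2] addr=0x1c blk=7 s=1: L1-HIT | VC []
  [3] addr=0x1d blk=7 s=1: L1-HIT | VC []
  [4] addr=0x25 blk=9 s=1: MISS | VC [7]
  [5] addr=0x36 blk=13 s=1: MISS | VC [7, 9]
  [6] addr=0x34 blk=13 s=1: L1-HIT | VC [7, 9]
  [7] addr=0x1c blk=7 s=1: VC-HIT | VC [13, 9]
  [8] addr=0xc blk=3 s=1: MISS | VC [13, 9, 7]
  [9] addr=0x14 blk=5 s=1: MISS | VC [9, 7, 3]
  [10] addr=0xf blk=3 s=1: VC-HIT | VC [9, 7, 5]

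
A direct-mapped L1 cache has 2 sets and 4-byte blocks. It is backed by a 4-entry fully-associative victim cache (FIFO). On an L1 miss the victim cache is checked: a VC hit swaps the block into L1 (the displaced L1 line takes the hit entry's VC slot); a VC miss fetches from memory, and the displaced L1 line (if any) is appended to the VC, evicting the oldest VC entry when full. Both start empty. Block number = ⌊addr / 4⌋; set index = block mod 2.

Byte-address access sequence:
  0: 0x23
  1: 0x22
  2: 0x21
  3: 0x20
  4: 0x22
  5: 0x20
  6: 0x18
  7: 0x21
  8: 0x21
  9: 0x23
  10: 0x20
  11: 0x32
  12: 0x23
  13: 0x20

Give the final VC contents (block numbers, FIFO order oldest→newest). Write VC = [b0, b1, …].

0: 0x23 (blk 8, set 0) → MISS  vc=[]
1: 0x22 (blk 8, set 0) → L1-HIT  vc=[]
2: 0x21 (blk 8, set 0) → L1-HIT  vc=[]
3: 0x20 (blk 8, set 0) → L1-HIT  vc=[]
4: 0x22 (blk 8, set 0) → L1-HIT  vc=[]
5: 0x20 (blk 8, set 0) → L1-HIT  vc=[]
6: 0x18 (blk 6, set 0) → MISS  vc=[8]
7: 0x21 (blk 8, set 0) → VC-HIT  vc=[6]
8: 0x21 (blk 8, set 0) → L1-HIT  vc=[6]
9: 0x23 (blk 8, set 0) → L1-HIT  vc=[6]
10: 0x20 (blk 8, set 0) → L1-HIT  vc=[6]
11: 0x32 (blk 12, set 0) → MISS  vc=[6, 8]
12: 0x23 (blk 8, set 0) → VC-HIT  vc=[6, 12]
13: 0x20 (blk 8, set 0) → L1-HIT  vc=[6, 12]

VC = [6, 12]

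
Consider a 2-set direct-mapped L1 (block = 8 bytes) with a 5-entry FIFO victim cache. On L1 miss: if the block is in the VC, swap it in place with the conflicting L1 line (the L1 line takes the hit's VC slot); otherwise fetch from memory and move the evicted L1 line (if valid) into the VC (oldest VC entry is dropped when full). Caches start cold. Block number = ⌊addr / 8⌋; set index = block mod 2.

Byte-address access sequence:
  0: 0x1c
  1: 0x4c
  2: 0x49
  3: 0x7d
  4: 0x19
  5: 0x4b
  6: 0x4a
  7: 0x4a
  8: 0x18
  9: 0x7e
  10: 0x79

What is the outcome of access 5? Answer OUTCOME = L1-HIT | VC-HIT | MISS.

OUTCOME = VC-HIT

  [0] addr=0x1c blk=3 s=1: MISS | VC []
  [1] addr=0x4c blk=9 s=1: MISS | VC [3]
  [2] addr=0x49 blk=9 s=1: L1-HIT | VC [3]
  [3] addr=0x7d blk=15 s=1: MISS | VC [3, 9]
  [4] addr=0x19 blk=3 s=1: VC-HIT | VC [15, 9]
  [5] addr=0x4b blk=9 s=1: VC-HIT | VC [15, 3]
  [6] addr=0x4a blk=9 s=1: L1-HIT | VC [15, 3]
  [7] addr=0x4a blk=9 s=1: L1-HIT | VC [15, 3]
  [8] addr=0x18 blk=3 s=1: VC-HIT | VC [15, 9]
  [9] addr=0x7e blk=15 s=1: VC-HIT | VC [3, 9]
  [10] addr=0x79 blk=15 s=1: L1-HIT | VC [3, 9]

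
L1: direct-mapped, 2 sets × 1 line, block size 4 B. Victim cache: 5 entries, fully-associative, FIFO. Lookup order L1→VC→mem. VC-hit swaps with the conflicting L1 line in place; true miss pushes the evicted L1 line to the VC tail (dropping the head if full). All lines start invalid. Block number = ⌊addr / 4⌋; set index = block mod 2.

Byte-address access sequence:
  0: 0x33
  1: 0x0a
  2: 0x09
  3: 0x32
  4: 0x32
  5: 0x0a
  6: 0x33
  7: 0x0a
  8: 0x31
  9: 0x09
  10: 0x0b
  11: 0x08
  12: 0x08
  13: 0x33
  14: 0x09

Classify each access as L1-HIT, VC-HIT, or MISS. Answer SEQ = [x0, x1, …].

SEQ = [MISS, MISS, L1-HIT, VC-HIT, L1-HIT, VC-HIT, VC-HIT, VC-HIT, VC-HIT, VC-HIT, L1-HIT, L1-HIT, L1-HIT, VC-HIT, VC-HIT]

0: 0x33 (blk 12, set 0) → MISS  vc=[]
1: 0xa (blk 2, set 0) → MISS  vc=[12]
2: 0x9 (blk 2, set 0) → L1-HIT  vc=[12]
3: 0x32 (blk 12, set 0) → VC-HIT  vc=[2]
4: 0x32 (blk 12, set 0) → L1-HIT  vc=[2]
5: 0xa (blk 2, set 0) → VC-HIT  vc=[12]
6: 0x33 (blk 12, set 0) → VC-HIT  vc=[2]
7: 0xa (blk 2, set 0) → VC-HIT  vc=[12]
8: 0x31 (blk 12, set 0) → VC-HIT  vc=[2]
9: 0x9 (blk 2, set 0) → VC-HIT  vc=[12]
10: 0xb (blk 2, set 0) → L1-HIT  vc=[12]
11: 0x8 (blk 2, set 0) → L1-HIT  vc=[12]
12: 0x8 (blk 2, set 0) → L1-HIT  vc=[12]
13: 0x33 (blk 12, set 0) → VC-HIT  vc=[2]
14: 0x9 (blk 2, set 0) → VC-HIT  vc=[12]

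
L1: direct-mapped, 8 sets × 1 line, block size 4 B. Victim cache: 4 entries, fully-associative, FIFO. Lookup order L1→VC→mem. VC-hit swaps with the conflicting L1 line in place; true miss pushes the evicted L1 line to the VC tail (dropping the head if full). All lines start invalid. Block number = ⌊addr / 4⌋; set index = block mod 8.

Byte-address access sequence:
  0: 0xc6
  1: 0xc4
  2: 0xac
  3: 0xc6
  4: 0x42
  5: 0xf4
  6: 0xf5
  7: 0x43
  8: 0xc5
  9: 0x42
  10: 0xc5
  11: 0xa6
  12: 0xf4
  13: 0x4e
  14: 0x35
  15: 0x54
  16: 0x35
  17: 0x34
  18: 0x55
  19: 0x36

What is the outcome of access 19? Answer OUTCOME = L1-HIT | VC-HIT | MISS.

OUTCOME = VC-HIT

  [0] addr=0xc6 blk=49 s=1: MISS | VC []
  [1] addr=0xc4 blk=49 s=1: L1-HIT | VC []
  [2] addr=0xac blk=43 s=3: MISS | VC []
  [3] addr=0xc6 blk=49 s=1: L1-HIT | VC []
  [4] addr=0x42 blk=16 s=0: MISS | VC []
  [5] addr=0xf4 blk=61 s=5: MISS | VC []
  [6] addr=0xf5 blk=61 s=5: L1-HIT | VC []
  [7] addr=0x43 blk=16 s=0: L1-HIT | VC []
  [8] addr=0xc5 blk=49 s=1: L1-HIT | VC []
  [9] addr=0x42 blk=16 s=0: L1-HIT | VC []
  [10] addr=0xc5 blk=49 s=1: L1-HIT | VC []
  [11] addr=0xa6 blk=41 s=1: MISS | VC [49]
  [12] addr=0xf4 blk=61 s=5: L1-HIT | VC [49]
  [13] addr=0x4e blk=19 s=3: MISS | VC [49, 43]
  [14] addr=0x35 blk=13 s=5: MISS | VC [49, 43, 61]
  [15] addr=0x54 blk=21 s=5: MISS | VC [49, 43, 61, 13]
  [16] addr=0x35 blk=13 s=5: VC-HIT | VC [49, 43, 61, 21]
  [17] addr=0x34 blk=13 s=5: L1-HIT | VC [49, 43, 61, 21]
  [18] addr=0x55 blk=21 s=5: VC-HIT | VC [49, 43, 61, 13]
  [19] addr=0x36 blk=13 s=5: VC-HIT | VC [49, 43, 61, 21]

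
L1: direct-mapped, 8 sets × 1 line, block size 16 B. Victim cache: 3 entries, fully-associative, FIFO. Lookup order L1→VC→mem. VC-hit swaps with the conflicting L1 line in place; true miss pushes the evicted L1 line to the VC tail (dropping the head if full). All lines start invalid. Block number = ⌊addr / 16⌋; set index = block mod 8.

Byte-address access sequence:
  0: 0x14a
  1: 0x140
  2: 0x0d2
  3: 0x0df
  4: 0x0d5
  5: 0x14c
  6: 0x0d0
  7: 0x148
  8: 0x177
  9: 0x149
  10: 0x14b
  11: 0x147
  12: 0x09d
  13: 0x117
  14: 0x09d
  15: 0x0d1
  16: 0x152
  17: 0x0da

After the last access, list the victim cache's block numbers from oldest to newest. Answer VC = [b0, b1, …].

0: 0x14a (blk 20, set 4) → MISS  vc=[]
1: 0x140 (blk 20, set 4) → L1-HIT  vc=[]
2: 0xd2 (blk 13, set 5) → MISS  vc=[]
3: 0xdf (blk 13, set 5) → L1-HIT  vc=[]
4: 0xd5 (blk 13, set 5) → L1-HIT  vc=[]
5: 0x14c (blk 20, set 4) → L1-HIT  vc=[]
6: 0xd0 (blk 13, set 5) → L1-HIT  vc=[]
7: 0x148 (blk 20, set 4) → L1-HIT  vc=[]
8: 0x177 (blk 23, set 7) → MISS  vc=[]
9: 0x149 (blk 20, set 4) → L1-HIT  vc=[]
10: 0x14b (blk 20, set 4) → L1-HIT  vc=[]
11: 0x147 (blk 20, set 4) → L1-HIT  vc=[]
12: 0x9d (blk 9, set 1) → MISS  vc=[]
13: 0x117 (blk 17, set 1) → MISS  vc=[9]
14: 0x9d (blk 9, set 1) → VC-HIT  vc=[17]
15: 0xd1 (blk 13, set 5) → L1-HIT  vc=[17]
16: 0x152 (blk 21, set 5) → MISS  vc=[17, 13]
17: 0xda (blk 13, set 5) → VC-HIT  vc=[17, 21]

VC = [17, 21]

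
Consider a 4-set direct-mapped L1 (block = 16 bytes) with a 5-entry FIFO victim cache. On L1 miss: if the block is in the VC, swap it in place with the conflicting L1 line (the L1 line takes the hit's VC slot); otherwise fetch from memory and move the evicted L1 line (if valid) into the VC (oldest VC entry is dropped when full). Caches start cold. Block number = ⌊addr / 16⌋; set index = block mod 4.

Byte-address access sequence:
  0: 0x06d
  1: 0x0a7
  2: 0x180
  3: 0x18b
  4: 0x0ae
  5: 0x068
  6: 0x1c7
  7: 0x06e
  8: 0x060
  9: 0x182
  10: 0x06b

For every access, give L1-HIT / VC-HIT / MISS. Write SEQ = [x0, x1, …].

  [0] addr=0x6d blk=6 s=2: MISS | VC []
  [1] addr=0xa7 blk=10 s=2: MISS | VC [6]
  [2] addr=0x180 blk=24 s=0: MISS | VC [6]
  [3] addr=0x18b blk=24 s=0: L1-HIT | VC [6]
  [4] addr=0xae blk=10 s=2: L1-HIT | VC [6]
  [5] addr=0x68 blk=6 s=2: VC-HIT | VC [10]
  [6] addr=0x1c7 blk=28 s=0: MISS | VC [10, 24]
  [7] addr=0x6e blk=6 s=2: L1-HIT | VC [10, 24]
  [8] addr=0x60 blk=6 s=2: L1-HIT | VC [10, 24]
  [9] addr=0x182 blk=24 s=0: VC-HIT | VC [10, 28]
  [10] addr=0x6b blk=6 s=2: L1-HIT | VC [10, 28]

SEQ = [MISS, MISS, MISS, L1-HIT, L1-HIT, VC-HIT, MISS, L1-HIT, L1-HIT, VC-HIT, L1-HIT]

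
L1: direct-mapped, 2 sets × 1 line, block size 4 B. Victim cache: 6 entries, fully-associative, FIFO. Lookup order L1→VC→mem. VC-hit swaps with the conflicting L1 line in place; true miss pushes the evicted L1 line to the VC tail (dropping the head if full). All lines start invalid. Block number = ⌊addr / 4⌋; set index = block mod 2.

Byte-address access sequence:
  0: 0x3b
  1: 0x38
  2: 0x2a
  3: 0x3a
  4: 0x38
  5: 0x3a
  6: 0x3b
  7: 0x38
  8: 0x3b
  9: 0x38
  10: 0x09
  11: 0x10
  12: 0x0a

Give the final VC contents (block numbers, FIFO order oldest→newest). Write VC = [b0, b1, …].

VC = [10, 14, 4]

0: 0x3b (blk 14, set 0) → MISS  vc=[]
1: 0x38 (blk 14, set 0) → L1-HIT  vc=[]
2: 0x2a (blk 10, set 0) → MISS  vc=[14]
3: 0x3a (blk 14, set 0) → VC-HIT  vc=[10]
4: 0x38 (blk 14, set 0) → L1-HIT  vc=[10]
5: 0x3a (blk 14, set 0) → L1-HIT  vc=[10]
6: 0x3b (blk 14, set 0) → L1-HIT  vc=[10]
7: 0x38 (blk 14, set 0) → L1-HIT  vc=[10]
8: 0x3b (blk 14, set 0) → L1-HIT  vc=[10]
9: 0x38 (blk 14, set 0) → L1-HIT  vc=[10]
10: 0x9 (blk 2, set 0) → MISS  vc=[10, 14]
11: 0x10 (blk 4, set 0) → MISS  vc=[10, 14, 2]
12: 0xa (blk 2, set 0) → VC-HIT  vc=[10, 14, 4]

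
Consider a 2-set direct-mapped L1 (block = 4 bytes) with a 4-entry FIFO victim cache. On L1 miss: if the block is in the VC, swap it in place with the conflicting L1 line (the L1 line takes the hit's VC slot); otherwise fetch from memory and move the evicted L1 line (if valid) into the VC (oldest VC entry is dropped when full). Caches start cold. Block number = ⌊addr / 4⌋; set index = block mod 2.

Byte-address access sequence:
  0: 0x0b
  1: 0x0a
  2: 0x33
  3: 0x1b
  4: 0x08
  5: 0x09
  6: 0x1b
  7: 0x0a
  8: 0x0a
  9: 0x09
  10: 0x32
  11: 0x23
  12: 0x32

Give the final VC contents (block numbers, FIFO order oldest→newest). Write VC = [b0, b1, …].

VC = [6, 2, 8]

0: 0xb (blk 2, set 0) → MISS  vc=[]
1: 0xa (blk 2, set 0) → L1-HIT  vc=[]
2: 0x33 (blk 12, set 0) → MISS  vc=[2]
3: 0x1b (blk 6, set 0) → MISS  vc=[2, 12]
4: 0x8 (blk 2, set 0) → VC-HIT  vc=[6, 12]
5: 0x9 (blk 2, set 0) → L1-HIT  vc=[6, 12]
6: 0x1b (blk 6, set 0) → VC-HIT  vc=[2, 12]
7: 0xa (blk 2, set 0) → VC-HIT  vc=[6, 12]
8: 0xa (blk 2, set 0) → L1-HIT  vc=[6, 12]
9: 0x9 (blk 2, set 0) → L1-HIT  vc=[6, 12]
10: 0x32 (blk 12, set 0) → VC-HIT  vc=[6, 2]
11: 0x23 (blk 8, set 0) → MISS  vc=[6, 2, 12]
12: 0x32 (blk 12, set 0) → VC-HIT  vc=[6, 2, 8]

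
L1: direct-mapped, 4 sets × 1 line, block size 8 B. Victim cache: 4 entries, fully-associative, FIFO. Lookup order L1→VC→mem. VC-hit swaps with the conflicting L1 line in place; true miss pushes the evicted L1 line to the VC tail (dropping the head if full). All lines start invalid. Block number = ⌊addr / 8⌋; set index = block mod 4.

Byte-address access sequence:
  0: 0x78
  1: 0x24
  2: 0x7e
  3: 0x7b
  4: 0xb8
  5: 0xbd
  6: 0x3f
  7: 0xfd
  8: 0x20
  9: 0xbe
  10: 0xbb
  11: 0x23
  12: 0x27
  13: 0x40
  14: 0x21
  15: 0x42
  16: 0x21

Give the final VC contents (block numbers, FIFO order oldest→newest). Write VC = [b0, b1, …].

  [0] addr=0x78 blk=15 s=3: MISS | VC []
  [1] addr=0x24 blk=4 s=0: MISS | VC []
  [2] addr=0x7e blk=15 s=3: L1-HIT | VC []
  [3] addr=0x7b blk=15 s=3: L1-HIT | VC []
  [4] addr=0xb8 blk=23 s=3: MISS | VC [15]
  [5] addr=0xbd blk=23 s=3: L1-HIT | VC [15]
  [6] addr=0x3f blk=7 s=3: MISS | VC [15, 23]
  [7] addr=0xfd blk=31 s=3: MISS | VC [15, 23, 7]
  [8] addr=0x20 blk=4 s=0: L1-HIT | VC [15, 23, 7]
  [9] addr=0xbe blk=23 s=3: VC-HIT | VC [15, 31, 7]
  [10] addr=0xbb blk=23 s=3: L1-HIT | VC [15, 31, 7]
  [11] addr=0x23 blk=4 s=0: L1-HIT | VC [15, 31, 7]
  [12] addr=0x27 blk=4 s=0: L1-HIT | VC [15, 31, 7]
  [13] addr=0x40 blk=8 s=0: MISS | VC [15, 31, 7, 4]
  [14] addr=0x21 blk=4 s=0: VC-HIT | VC [15, 31, 7, 8]
  [15] addr=0x42 blk=8 s=0: VC-HIT | VC [15, 31, 7, 4]
  [16] addr=0x21 blk=4 s=0: VC-HIT | VC [15, 31, 7, 8]

VC = [15, 31, 7, 8]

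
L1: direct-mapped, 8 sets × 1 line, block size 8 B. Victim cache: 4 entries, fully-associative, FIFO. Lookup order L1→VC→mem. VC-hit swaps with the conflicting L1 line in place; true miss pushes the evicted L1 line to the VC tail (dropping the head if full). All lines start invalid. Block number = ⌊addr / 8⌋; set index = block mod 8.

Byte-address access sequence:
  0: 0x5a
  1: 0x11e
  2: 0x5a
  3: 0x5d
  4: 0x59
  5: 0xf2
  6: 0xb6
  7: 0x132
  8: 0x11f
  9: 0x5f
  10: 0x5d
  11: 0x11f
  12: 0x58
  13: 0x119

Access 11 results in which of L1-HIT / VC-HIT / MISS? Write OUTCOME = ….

  [0] addr=0x5a blk=11 s=3: MISS | VC []
  [1] addr=0x11e blk=35 s=3: MISS | VC [11]
  [2] addr=0x5a blk=11 s=3: VC-HIT | VC [35]
  [3] addr=0x5d blk=11 s=3: L1-HIT | VC [35]
  [4] addr=0x59 blk=11 s=3: L1-HIT | VC [35]
  [5] addr=0xf2 blk=30 s=6: MISS | VC [35]
  [6] addr=0xb6 blk=22 s=6: MISS | VC [35, 30]
  [7] addr=0x132 blk=38 s=6: MISS | VC [35, 30, 22]
  [8] addr=0x11f blk=35 s=3: VC-HIT | VC [11, 30, 22]
  [9] addr=0x5f blk=11 s=3: VC-HIT | VC [35, 30, 22]
  [10] addr=0x5d blk=11 s=3: L1-HIT | VC [35, 30, 22]
  [11] addr=0x11f blk=35 s=3: VC-HIT | VC [11, 30, 22]
  [12] addr=0x58 blk=11 s=3: VC-HIT | VC [35, 30, 22]
  [13] addr=0x119 blk=35 s=3: VC-HIT | VC [11, 30, 22]

OUTCOME = VC-HIT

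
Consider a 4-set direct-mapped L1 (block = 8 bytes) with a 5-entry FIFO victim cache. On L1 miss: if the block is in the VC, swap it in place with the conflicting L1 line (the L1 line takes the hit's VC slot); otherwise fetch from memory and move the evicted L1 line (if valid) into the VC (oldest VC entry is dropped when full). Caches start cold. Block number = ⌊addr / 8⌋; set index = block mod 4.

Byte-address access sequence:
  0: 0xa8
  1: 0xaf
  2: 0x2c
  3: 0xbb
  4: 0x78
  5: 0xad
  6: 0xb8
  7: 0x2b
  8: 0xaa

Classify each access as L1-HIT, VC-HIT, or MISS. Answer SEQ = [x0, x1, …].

SEQ = [MISS, L1-HIT, MISS, MISS, MISS, VC-HIT, VC-HIT, VC-HIT, VC-HIT]

#0 0xa8→b21/s1 MISS; vc=[]
#1 0xaf→b21/s1 L1-HIT; vc=[]
#2 0x2c→b5/s1 MISS; vc=[21]
#3 0xbb→b23/s3 MISS; vc=[21]
#4 0x78→b15/s3 MISS; vc=[21,23]
#5 0xad→b21/s1 VC-HIT; vc=[5,23]
#6 0xb8→b23/s3 VC-HIT; vc=[5,15]
#7 0x2b→b5/s1 VC-HIT; vc=[21,15]
#8 0xaa→b21/s1 VC-HIT; vc=[5,15]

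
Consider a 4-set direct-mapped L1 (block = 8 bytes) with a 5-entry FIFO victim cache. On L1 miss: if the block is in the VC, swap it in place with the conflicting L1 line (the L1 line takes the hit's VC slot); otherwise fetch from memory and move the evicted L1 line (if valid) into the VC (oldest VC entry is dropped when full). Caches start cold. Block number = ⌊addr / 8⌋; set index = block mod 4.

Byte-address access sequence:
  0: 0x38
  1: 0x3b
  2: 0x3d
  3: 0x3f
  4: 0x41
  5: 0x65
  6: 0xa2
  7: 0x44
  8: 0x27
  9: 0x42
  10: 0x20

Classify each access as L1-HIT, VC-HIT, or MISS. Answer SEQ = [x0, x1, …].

0: 0x38 (blk 7, set 3) → MISS  vc=[]
1: 0x3b (blk 7, set 3) → L1-HIT  vc=[]
2: 0x3d (blk 7, set 3) → L1-HIT  vc=[]
3: 0x3f (blk 7, set 3) → L1-HIT  vc=[]
4: 0x41 (blk 8, set 0) → MISS  vc=[]
5: 0x65 (blk 12, set 0) → MISS  vc=[8]
6: 0xa2 (blk 20, set 0) → MISS  vc=[8, 12]
7: 0x44 (blk 8, set 0) → VC-HIT  vc=[20, 12]
8: 0x27 (blk 4, set 0) → MISS  vc=[20, 12, 8]
9: 0x42 (blk 8, set 0) → VC-HIT  vc=[20, 12, 4]
10: 0x20 (blk 4, set 0) → VC-HIT  vc=[20, 12, 8]

SEQ = [MISS, L1-HIT, L1-HIT, L1-HIT, MISS, MISS, MISS, VC-HIT, MISS, VC-HIT, VC-HIT]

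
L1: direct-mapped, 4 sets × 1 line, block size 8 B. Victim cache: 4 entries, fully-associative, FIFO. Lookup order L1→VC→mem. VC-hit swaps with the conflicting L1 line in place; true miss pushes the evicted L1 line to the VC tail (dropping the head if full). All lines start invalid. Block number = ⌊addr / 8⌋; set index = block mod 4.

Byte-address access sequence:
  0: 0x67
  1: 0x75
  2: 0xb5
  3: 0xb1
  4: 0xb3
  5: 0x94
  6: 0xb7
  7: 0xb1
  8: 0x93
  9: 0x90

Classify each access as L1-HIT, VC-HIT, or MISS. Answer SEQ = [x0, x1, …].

SEQ = [MISS, MISS, MISS, L1-HIT, L1-HIT, MISS, VC-HIT, L1-HIT, VC-HIT, L1-HIT]

0: 0x67 (blk 12, set 0) → MISS  vc=[]
1: 0x75 (blk 14, set 2) → MISS  vc=[]
2: 0xb5 (blk 22, set 2) → MISS  vc=[14]
3: 0xb1 (blk 22, set 2) → L1-HIT  vc=[14]
4: 0xb3 (blk 22, set 2) → L1-HIT  vc=[14]
5: 0x94 (blk 18, set 2) → MISS  vc=[14, 22]
6: 0xb7 (blk 22, set 2) → VC-HIT  vc=[14, 18]
7: 0xb1 (blk 22, set 2) → L1-HIT  vc=[14, 18]
8: 0x93 (blk 18, set 2) → VC-HIT  vc=[14, 22]
9: 0x90 (blk 18, set 2) → L1-HIT  vc=[14, 22]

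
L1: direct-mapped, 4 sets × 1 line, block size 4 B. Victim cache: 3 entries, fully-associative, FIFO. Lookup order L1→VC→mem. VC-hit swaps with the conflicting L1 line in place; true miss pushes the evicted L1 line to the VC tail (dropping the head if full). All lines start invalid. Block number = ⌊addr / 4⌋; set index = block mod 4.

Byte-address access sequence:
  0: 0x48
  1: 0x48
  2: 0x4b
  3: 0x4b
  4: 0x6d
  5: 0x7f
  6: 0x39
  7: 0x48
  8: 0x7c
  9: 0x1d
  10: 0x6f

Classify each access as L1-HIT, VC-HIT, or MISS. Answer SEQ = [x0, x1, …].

SEQ = [MISS, L1-HIT, L1-HIT, L1-HIT, MISS, MISS, MISS, VC-HIT, L1-HIT, MISS, VC-HIT]

0: 0x48 (blk 18, set 2) → MISS  vc=[]
1: 0x48 (blk 18, set 2) → L1-HIT  vc=[]
2: 0x4b (blk 18, set 2) → L1-HIT  vc=[]
3: 0x4b (blk 18, set 2) → L1-HIT  vc=[]
4: 0x6d (blk 27, set 3) → MISS  vc=[]
5: 0x7f (blk 31, set 3) → MISS  vc=[27]
6: 0x39 (blk 14, set 2) → MISS  vc=[27, 18]
7: 0x48 (blk 18, set 2) → VC-HIT  vc=[27, 14]
8: 0x7c (blk 31, set 3) → L1-HIT  vc=[27, 14]
9: 0x1d (blk 7, set 3) → MISS  vc=[27, 14, 31]
10: 0x6f (blk 27, set 3) → VC-HIT  vc=[7, 14, 31]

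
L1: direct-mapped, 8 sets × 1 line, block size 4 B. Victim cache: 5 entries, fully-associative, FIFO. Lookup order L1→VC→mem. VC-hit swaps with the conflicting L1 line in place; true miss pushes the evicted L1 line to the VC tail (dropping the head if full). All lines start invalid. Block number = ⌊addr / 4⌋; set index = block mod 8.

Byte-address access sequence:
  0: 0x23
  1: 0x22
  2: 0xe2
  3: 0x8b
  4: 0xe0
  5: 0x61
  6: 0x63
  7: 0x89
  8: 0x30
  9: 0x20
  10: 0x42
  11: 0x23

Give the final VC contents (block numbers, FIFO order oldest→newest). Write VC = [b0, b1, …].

VC = [24, 56, 16]

  [0] addr=0x23 blk=8 s=0: MISS | VC []
  [1] addr=0x22 blk=8 s=0: L1-HIT | VC []
  [2] addr=0xe2 blk=56 s=0: MISS | VC [8]
  [3] addr=0x8b blk=34 s=2: MISS | VC [8]
  [4] addr=0xe0 blk=56 s=0: L1-HIT | VC [8]
  [5] addr=0x61 blk=24 s=0: MISS | VC [8, 56]
  [6] addr=0x63 blk=24 s=0: L1-HIT | VC [8, 56]
  [7] addr=0x89 blk=34 s=2: L1-HIT | VC [8, 56]
  [8] addr=0x30 blk=12 s=4: MISS | VC [8, 56]
  [9] addr=0x20 blk=8 s=0: VC-HIT | VC [24, 56]
  [10] addr=0x42 blk=16 s=0: MISS | VC [24, 56, 8]
  [11] addr=0x23 blk=8 s=0: VC-HIT | VC [24, 56, 16]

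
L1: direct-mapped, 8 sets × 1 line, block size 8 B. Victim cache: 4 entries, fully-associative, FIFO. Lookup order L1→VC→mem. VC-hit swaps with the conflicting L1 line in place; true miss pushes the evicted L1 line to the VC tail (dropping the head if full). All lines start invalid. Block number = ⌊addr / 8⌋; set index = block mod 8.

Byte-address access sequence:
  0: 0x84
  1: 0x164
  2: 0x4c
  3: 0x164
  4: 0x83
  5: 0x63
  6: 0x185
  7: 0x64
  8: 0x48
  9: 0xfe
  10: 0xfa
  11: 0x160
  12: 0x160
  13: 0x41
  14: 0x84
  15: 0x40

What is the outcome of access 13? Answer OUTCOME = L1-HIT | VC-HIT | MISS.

0: 0x84 (blk 16, set 0) → MISS  vc=[]
1: 0x164 (blk 44, set 4) → MISS  vc=[]
2: 0x4c (blk 9, set 1) → MISS  vc=[]
3: 0x164 (blk 44, set 4) → L1-HIT  vc=[]
4: 0x83 (blk 16, set 0) → L1-HIT  vc=[]
5: 0x63 (blk 12, set 4) → MISS  vc=[44]
6: 0x185 (blk 48, set 0) → MISS  vc=[44, 16]
7: 0x64 (blk 12, set 4) → L1-HIT  vc=[44, 16]
8: 0x48 (blk 9, set 1) → L1-HIT  vc=[44, 16]
9: 0xfe (blk 31, set 7) → MISS  vc=[44, 16]
10: 0xfa (blk 31, set 7) → L1-HIT  vc=[44, 16]
11: 0x160 (blk 44, set 4) → VC-HIT  vc=[12, 16]
12: 0x160 (blk 44, set 4) → L1-HIT  vc=[12, 16]
13: 0x41 (blk 8, set 0) → MISS  vc=[12, 16, 48]
14: 0x84 (blk 16, set 0) → VC-HIT  vc=[12, 8, 48]
15: 0x40 (blk 8, set 0) → VC-HIT  vc=[12, 16, 48]

OUTCOME = MISS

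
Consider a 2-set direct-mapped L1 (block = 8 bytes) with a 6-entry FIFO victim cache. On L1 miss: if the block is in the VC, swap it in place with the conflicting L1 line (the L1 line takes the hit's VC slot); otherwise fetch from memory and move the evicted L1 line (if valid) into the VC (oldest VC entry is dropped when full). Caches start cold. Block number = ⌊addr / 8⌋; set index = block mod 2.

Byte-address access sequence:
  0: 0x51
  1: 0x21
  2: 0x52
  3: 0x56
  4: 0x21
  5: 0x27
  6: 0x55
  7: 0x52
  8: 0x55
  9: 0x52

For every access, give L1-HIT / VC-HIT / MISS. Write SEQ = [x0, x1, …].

#0 0x51→b10/s0 MISS; vc=[]
#1 0x21→b4/s0 MISS; vc=[10]
#2 0x52→b10/s0 VC-HIT; vc=[4]
#3 0x56→b10/s0 L1-HIT; vc=[4]
#4 0x21→b4/s0 VC-HIT; vc=[10]
#5 0x27→b4/s0 L1-HIT; vc=[10]
#6 0x55→b10/s0 VC-HIT; vc=[4]
#7 0x52→b10/s0 L1-HIT; vc=[4]
#8 0x55→b10/s0 L1-HIT; vc=[4]
#9 0x52→b10/s0 L1-HIT; vc=[4]

SEQ = [MISS, MISS, VC-HIT, L1-HIT, VC-HIT, L1-HIT, VC-HIT, L1-HIT, L1-HIT, L1-HIT]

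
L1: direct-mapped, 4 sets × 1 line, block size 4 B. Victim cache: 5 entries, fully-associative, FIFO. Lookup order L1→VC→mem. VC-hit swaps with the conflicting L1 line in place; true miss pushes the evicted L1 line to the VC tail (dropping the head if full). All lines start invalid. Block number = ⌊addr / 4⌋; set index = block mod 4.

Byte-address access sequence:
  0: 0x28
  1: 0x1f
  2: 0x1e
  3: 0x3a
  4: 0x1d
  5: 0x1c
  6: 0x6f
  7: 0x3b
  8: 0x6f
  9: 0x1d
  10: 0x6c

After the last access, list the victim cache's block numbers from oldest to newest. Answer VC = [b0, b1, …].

  [0] addr=0x28 blk=10 s=2: MISS | VC []
  [1] addr=0x1f blk=7 s=3: MISS | VC []
  [2] addr=0x1e blk=7 s=3: L1-HIT | VC []
  [3] addr=0x3a blk=14 s=2: MISS | VC [10]
  [4] addr=0x1d blk=7 s=3: L1-HIT | VC [10]
  [5] addr=0x1c blk=7 s=3: L1-HIT | VC [10]
  [6] addr=0x6f blk=27 s=3: MISS | VC [10, 7]
  [7] addr=0x3b blk=14 s=2: L1-HIT | VC [10, 7]
  [8] addr=0x6f blk=27 s=3: L1-HIT | VC [10, 7]
  [9] addr=0x1d blk=7 s=3: VC-HIT | VC [10, 27]
  [10] addr=0x6c blk=27 s=3: VC-HIT | VC [10, 7]

VC = [10, 7]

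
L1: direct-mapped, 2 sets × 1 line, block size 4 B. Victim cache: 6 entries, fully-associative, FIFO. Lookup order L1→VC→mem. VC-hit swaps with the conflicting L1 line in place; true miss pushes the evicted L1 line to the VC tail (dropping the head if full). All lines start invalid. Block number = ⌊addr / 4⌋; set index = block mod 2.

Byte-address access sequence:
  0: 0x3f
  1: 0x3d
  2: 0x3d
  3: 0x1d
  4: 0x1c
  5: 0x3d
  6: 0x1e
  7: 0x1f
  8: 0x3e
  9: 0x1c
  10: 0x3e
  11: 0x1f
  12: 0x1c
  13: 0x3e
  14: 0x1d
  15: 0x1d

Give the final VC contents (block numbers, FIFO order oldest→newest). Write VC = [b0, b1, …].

#0 0x3f→b15/s1 MISS; vc=[]
#1 0x3d→b15/s1 L1-HIT; vc=[]
#2 0x3d→b15/s1 L1-HIT; vc=[]
#3 0x1d→b7/s1 MISS; vc=[15]
#4 0x1c→b7/s1 L1-HIT; vc=[15]
#5 0x3d→b15/s1 VC-HIT; vc=[7]
#6 0x1e→b7/s1 VC-HIT; vc=[15]
#7 0x1f→b7/s1 L1-HIT; vc=[15]
#8 0x3e→b15/s1 VC-HIT; vc=[7]
#9 0x1c→b7/s1 VC-HIT; vc=[15]
#10 0x3e→b15/s1 VC-HIT; vc=[7]
#11 0x1f→b7/s1 VC-HIT; vc=[15]
#12 0x1c→b7/s1 L1-HIT; vc=[15]
#13 0x3e→b15/s1 VC-HIT; vc=[7]
#14 0x1d→b7/s1 VC-HIT; vc=[15]
#15 0x1d→b7/s1 L1-HIT; vc=[15]

VC = [15]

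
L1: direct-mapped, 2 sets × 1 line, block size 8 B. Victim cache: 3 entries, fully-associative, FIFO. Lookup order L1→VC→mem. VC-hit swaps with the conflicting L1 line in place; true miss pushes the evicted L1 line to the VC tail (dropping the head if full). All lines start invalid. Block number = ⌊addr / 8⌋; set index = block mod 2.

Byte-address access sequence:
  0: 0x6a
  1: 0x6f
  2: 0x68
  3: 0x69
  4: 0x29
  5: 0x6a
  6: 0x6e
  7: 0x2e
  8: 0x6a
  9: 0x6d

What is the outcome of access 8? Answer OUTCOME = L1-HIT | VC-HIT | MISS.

OUTCOME = VC-HIT

#0 0x6a→b13/s1 MISS; vc=[]
#1 0x6f→b13/s1 L1-HIT; vc=[]
#2 0x68→b13/s1 L1-HIT; vc=[]
#3 0x69→b13/s1 L1-HIT; vc=[]
#4 0x29→b5/s1 MISS; vc=[13]
#5 0x6a→b13/s1 VC-HIT; vc=[5]
#6 0x6e→b13/s1 L1-HIT; vc=[5]
#7 0x2e→b5/s1 VC-HIT; vc=[13]
#8 0x6a→b13/s1 VC-HIT; vc=[5]
#9 0x6d→b13/s1 L1-HIT; vc=[5]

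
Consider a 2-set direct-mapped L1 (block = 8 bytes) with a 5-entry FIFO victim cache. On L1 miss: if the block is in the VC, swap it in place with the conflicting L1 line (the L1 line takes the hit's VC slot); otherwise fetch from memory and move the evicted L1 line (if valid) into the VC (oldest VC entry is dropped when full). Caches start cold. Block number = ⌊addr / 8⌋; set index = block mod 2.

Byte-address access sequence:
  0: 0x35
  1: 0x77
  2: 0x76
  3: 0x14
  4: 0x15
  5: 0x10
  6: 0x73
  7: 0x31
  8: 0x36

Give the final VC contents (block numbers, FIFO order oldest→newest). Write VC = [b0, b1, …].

  [0] addr=0x35 blk=6 s=0: MISS | VC []
  [1] addr=0x77 blk=14 s=0: MISS | VC [6]
  [2] addr=0x76 blk=14 s=0: L1-HIT | VC [6]
  [3] addr=0x14 blk=2 s=0: MISS | VC [6, 14]
  [4] addr=0x15 blk=2 s=0: L1-HIT | VC [6, 14]
  [5] addr=0x10 blk=2 s=0: L1-HIT | VC [6, 14]
  [6] addr=0x73 blk=14 s=0: VC-HIT | VC [6, 2]
  [7] addr=0x31 blk=6 s=0: VC-HIT | VC [14, 2]
  [8] addr=0x36 blk=6 s=0: L1-HIT | VC [14, 2]

VC = [14, 2]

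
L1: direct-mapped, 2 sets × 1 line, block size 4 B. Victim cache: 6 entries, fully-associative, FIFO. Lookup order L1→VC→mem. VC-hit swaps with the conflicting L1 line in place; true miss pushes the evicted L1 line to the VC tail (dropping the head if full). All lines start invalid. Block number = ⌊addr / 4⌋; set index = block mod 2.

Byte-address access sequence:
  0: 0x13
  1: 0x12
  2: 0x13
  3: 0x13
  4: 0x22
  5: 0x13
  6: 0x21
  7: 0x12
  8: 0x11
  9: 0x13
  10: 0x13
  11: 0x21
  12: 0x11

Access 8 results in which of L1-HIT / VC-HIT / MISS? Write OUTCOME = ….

#0 0x13→b4/s0 MISS; vc=[]
#1 0x12→b4/s0 L1-HIT; vc=[]
#2 0x13→b4/s0 L1-HIT; vc=[]
#3 0x13→b4/s0 L1-HIT; vc=[]
#4 0x22→b8/s0 MISS; vc=[4]
#5 0x13→b4/s0 VC-HIT; vc=[8]
#6 0x21→b8/s0 VC-HIT; vc=[4]
#7 0x12→b4/s0 VC-HIT; vc=[8]
#8 0x11→b4/s0 L1-HIT; vc=[8]
#9 0x13→b4/s0 L1-HIT; vc=[8]
#10 0x13→b4/s0 L1-HIT; vc=[8]
#11 0x21→b8/s0 VC-HIT; vc=[4]
#12 0x11→b4/s0 VC-HIT; vc=[8]

OUTCOME = L1-HIT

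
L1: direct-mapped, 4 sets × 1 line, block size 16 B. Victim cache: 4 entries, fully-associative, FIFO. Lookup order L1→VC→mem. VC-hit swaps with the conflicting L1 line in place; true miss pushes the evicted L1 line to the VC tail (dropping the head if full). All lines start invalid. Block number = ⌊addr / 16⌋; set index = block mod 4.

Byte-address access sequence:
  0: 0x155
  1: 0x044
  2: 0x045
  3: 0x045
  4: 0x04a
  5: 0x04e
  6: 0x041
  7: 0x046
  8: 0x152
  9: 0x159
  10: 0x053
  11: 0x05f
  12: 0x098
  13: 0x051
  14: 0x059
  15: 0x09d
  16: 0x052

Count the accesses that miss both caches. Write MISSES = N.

0: 0x155 (blk 21, set 1) → MISS  vc=[]
1: 0x44 (blk 4, set 0) → MISS  vc=[]
2: 0x45 (blk 4, set 0) → L1-HIT  vc=[]
3: 0x45 (blk 4, set 0) → L1-HIT  vc=[]
4: 0x4a (blk 4, set 0) → L1-HIT  vc=[]
5: 0x4e (blk 4, set 0) → L1-HIT  vc=[]
6: 0x41 (blk 4, set 0) → L1-HIT  vc=[]
7: 0x46 (blk 4, set 0) → L1-HIT  vc=[]
8: 0x152 (blk 21, set 1) → L1-HIT  vc=[]
9: 0x159 (blk 21, set 1) → L1-HIT  vc=[]
10: 0x53 (blk 5, set 1) → MISS  vc=[21]
11: 0x5f (blk 5, set 1) → L1-HIT  vc=[21]
12: 0x98 (blk 9, set 1) → MISS  vc=[21, 5]
13: 0x51 (blk 5, set 1) → VC-HIT  vc=[21, 9]
14: 0x59 (blk 5, set 1) → L1-HIT  vc=[21, 9]
15: 0x9d (blk 9, set 1) → VC-HIT  vc=[21, 5]
16: 0x52 (blk 5, set 1) → VC-HIT  vc=[21, 9]

MISSES = 4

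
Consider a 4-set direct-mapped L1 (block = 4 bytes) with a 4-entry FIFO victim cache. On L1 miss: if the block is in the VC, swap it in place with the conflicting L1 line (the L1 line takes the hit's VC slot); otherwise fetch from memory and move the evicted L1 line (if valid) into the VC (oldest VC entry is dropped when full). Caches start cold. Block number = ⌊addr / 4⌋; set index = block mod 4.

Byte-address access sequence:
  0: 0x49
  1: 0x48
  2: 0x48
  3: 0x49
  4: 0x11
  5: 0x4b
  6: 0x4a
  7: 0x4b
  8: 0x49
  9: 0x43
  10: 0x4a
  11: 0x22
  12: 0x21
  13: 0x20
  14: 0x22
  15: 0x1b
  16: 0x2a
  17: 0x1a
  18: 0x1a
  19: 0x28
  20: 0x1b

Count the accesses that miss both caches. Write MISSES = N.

MISSES = 6

#0 0x49→b18/s2 MISS; vc=[]
#1 0x48→b18/s2 L1-HIT; vc=[]
#2 0x48→b18/s2 L1-HIT; vc=[]
#3 0x49→b18/s2 L1-HIT; vc=[]
#4 0x11→b4/s0 MISS; vc=[]
#5 0x4b→b18/s2 L1-HIT; vc=[]
#6 0x4a→b18/s2 L1-HIT; vc=[]
#7 0x4b→b18/s2 L1-HIT; vc=[]
#8 0x49→b18/s2 L1-HIT; vc=[]
#9 0x43→b16/s0 MISS; vc=[4]
#10 0x4a→b18/s2 L1-HIT; vc=[4]
#11 0x22→b8/s0 MISS; vc=[4,16]
#12 0x21→b8/s0 L1-HIT; vc=[4,16]
#13 0x20→b8/s0 L1-HIT; vc=[4,16]
#14 0x22→b8/s0 L1-HIT; vc=[4,16]
#15 0x1b→b6/s2 MISS; vc=[4,16,18]
#16 0x2a→b10/s2 MISS; vc=[4,16,18,6]
#17 0x1a→b6/s2 VC-HIT; vc=[4,16,18,10]
#18 0x1a→b6/s2 L1-HIT; vc=[4,16,18,10]
#19 0x28→b10/s2 VC-HIT; vc=[4,16,18,6]
#20 0x1b→b6/s2 VC-HIT; vc=[4,16,18,10]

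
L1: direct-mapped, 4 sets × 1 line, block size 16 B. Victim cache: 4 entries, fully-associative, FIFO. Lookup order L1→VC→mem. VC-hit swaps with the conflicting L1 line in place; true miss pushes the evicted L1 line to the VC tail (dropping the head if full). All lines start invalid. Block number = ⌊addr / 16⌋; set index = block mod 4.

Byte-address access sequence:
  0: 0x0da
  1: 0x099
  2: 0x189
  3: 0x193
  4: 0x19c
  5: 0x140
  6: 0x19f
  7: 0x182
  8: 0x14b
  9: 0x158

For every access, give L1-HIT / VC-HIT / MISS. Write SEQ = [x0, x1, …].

  [0] addr=0xda blk=13 s=1: MISS | VC []
  [1] addr=0x99 blk=9 s=1: MISS | VC [13]
  [2] addr=0x189 blk=24 s=0: MISS | VC [13]
  [3] addr=0x193 blk=25 s=1: MISS | VC [13, 9]
  [4] addr=0x19c blk=25 s=1: L1-HIT | VC [13, 9]
  [5] addr=0x140 blk=20 s=0: MISS | VC [13, 9, 24]
  [6] addr=0x19f blk=25 s=1: L1-HIT | VC [13, 9, 24]
  [7] addr=0x182 blk=24 s=0: VC-HIT | VC [13, 9, 20]
  [8] addr=0x14b blk=20 s=0: VC-HIT | VC [13, 9, 24]
  [9] addr=0x158 blk=21 s=1: MISS | VC [13, 9, 24, 25]

SEQ = [MISS, MISS, MISS, MISS, L1-HIT, MISS, L1-HIT, VC-HIT, VC-HIT, MISS]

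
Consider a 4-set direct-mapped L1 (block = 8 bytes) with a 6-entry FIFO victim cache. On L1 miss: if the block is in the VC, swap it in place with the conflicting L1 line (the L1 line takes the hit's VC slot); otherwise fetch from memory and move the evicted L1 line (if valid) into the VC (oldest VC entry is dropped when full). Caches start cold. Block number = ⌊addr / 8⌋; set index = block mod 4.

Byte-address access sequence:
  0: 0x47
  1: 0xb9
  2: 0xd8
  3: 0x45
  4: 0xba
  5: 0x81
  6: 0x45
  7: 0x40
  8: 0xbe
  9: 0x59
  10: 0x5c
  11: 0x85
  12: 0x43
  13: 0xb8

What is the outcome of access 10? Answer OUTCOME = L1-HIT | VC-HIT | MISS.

OUTCOME = L1-HIT

  [0] addr=0x47 blk=8 s=0: MISS | VC []
  [1] addr=0xb9 blk=23 s=3: MISS | VC []
  [2] addr=0xd8 blk=27 s=3: MISS | VC [23]
  [3] addr=0x45 blk=8 s=0: L1-HIT | VC [23]
  [4] addr=0xba blk=23 s=3: VC-HIT | VC [27]
  [5] addr=0x81 blk=16 s=0: MISS | VC [27, 8]
  [6] addr=0x45 blk=8 s=0: VC-HIT | VC [27, 16]
  [7] addr=0x40 blk=8 s=0: L1-HIT | VC [27, 16]
  [8] addr=0xbe blk=23 s=3: L1-HIT | VC [27, 16]
  [9] addr=0x59 blk=11 s=3: MISS | VC [27, 16, 23]
  [10] addr=0x5c blk=11 s=3: L1-HIT | VC [27, 16, 23]
  [11] addr=0x85 blk=16 s=0: VC-HIT | VC [27, 8, 23]
  [12] addr=0x43 blk=8 s=0: VC-HIT | VC [27, 16, 23]
  [13] addr=0xb8 blk=23 s=3: VC-HIT | VC [27, 16, 11]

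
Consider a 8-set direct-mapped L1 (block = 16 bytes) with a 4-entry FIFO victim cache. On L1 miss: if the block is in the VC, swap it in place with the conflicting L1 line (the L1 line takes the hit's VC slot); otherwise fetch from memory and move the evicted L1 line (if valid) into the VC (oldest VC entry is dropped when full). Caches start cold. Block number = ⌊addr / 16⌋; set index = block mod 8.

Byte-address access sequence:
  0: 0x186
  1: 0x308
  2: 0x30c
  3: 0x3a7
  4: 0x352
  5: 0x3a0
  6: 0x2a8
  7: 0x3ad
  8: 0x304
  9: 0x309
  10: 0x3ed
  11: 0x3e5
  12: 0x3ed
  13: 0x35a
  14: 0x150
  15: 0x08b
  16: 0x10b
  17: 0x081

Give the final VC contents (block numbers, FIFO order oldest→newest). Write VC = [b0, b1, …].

#0 0x186→b24/s0 MISS; vc=[]
#1 0x308→b48/s0 MISS; vc=[24]
#2 0x30c→b48/s0 L1-HIT; vc=[24]
#3 0x3a7→b58/s2 MISS; vc=[24]
#4 0x352→b53/s5 MISS; vc=[24]
#5 0x3a0→b58/s2 L1-HIT; vc=[24]
#6 0x2a8→b42/s2 MISS; vc=[24,58]
#7 0x3ad→b58/s2 VC-HIT; vc=[24,42]
#8 0x304→b48/s0 L1-HIT; vc=[24,42]
#9 0x309→b48/s0 L1-HIT; vc=[24,42]
#10 0x3ed→b62/s6 MISS; vc=[24,42]
#11 0x3e5→b62/s6 L1-HIT; vc=[24,42]
#12 0x3ed→b62/s6 L1-HIT; vc=[24,42]
#13 0x35a→b53/s5 L1-HIT; vc=[24,42]
#14 0x150→b21/s5 MISS; vc=[24,42,53]
#15 0x8b→b8/s0 MISS; vc=[24,42,53,48]
#16 0x10b→b16/s0 MISS; vc=[42,53,48,8]
#17 0x81→b8/s0 VC-HIT; vc=[42,53,48,16]

VC = [42, 53, 48, 16]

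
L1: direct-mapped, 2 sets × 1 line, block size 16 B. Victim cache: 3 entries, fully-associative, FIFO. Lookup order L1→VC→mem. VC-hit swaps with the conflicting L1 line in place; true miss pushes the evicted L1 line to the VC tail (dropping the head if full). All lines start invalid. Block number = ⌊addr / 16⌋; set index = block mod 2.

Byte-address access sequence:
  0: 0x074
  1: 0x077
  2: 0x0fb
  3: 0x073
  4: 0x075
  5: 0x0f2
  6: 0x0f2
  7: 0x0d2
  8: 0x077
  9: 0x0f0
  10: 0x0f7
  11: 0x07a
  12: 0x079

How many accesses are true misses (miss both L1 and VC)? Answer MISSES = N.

0: 0x74 (blk 7, set 1) → MISS  vc=[]
1: 0x77 (blk 7, set 1) → L1-HIT  vc=[]
2: 0xfb (blk 15, set 1) → MISS  vc=[7]
3: 0x73 (blk 7, set 1) → VC-HIT  vc=[15]
4: 0x75 (blk 7, set 1) → L1-HIT  vc=[15]
5: 0xf2 (blk 15, set 1) → VC-HIT  vc=[7]
6: 0xf2 (blk 15, set 1) → L1-HIT  vc=[7]
7: 0xd2 (blk 13, set 1) → MISS  vc=[7, 15]
8: 0x77 (blk 7, set 1) → VC-HIT  vc=[13, 15]
9: 0xf0 (blk 15, set 1) → VC-HIT  vc=[13, 7]
10: 0xf7 (blk 15, set 1) → L1-HIT  vc=[13, 7]
11: 0x7a (blk 7, set 1) → VC-HIT  vc=[13, 15]
12: 0x79 (blk 7, set 1) → L1-HIT  vc=[13, 15]

MISSES = 3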